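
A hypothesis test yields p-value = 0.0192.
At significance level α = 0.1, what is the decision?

Answer: reject H₀

Derivation:
Compare p-value to α:
0.0192 < 0.1
Decision: reject H₀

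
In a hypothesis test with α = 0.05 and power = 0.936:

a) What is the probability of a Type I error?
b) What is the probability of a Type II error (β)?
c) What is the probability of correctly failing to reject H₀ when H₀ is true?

Answer: a) 0.05, b) 0.064, c) 0.95

Derivation:
a) Type I error probability = α = 0.05
b) Power = P(reject H₀ | H₁ true) = 1 - β = 0.936, so Type II error probability = β = 1 - Power = 0.064
c) P(fail to reject H₀ | H₀ true) = 1 - α = 0.95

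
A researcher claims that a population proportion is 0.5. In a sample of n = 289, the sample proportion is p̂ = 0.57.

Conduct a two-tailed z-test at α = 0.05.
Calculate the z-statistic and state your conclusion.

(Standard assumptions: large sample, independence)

H₀: p = 0.5, H₁: p ≠ 0.5
Standard error: SE = √(p₀(1-p₀)/n) = √(0.5×0.5/289) = 0.029412
z-statistic: z = (p̂ - p₀)/SE = (0.57 - 0.5)/0.029412 = 2.3800
Critical value: z_0.025 = ±1.960
p-value = 0.0173
Decision: reject H₀ at α = 0.05

Answer: z = 2.3800, reject H₀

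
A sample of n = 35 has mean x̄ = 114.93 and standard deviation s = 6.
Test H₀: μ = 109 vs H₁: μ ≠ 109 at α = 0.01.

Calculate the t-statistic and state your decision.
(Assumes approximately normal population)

df = n - 1 = 34
SE = s/√n = 6/√35 = 1.0142
t = (x̄ - μ₀)/SE = (114.93 - 109)/1.0142 = 5.8470
Critical value: t_{0.005,34} = ±2.728
p-value < 0.0001
Decision: reject H₀

Answer: t = 5.8470, reject H₀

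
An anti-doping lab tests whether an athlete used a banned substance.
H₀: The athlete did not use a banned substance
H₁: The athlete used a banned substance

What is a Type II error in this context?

Type I error: rejecting H₀ when it is actually true (false positive).
Type II error: failing to reject H₀ when H₁ is actually true (false negative).

Answer: Failing to detect doping in an athlete who used a banned substance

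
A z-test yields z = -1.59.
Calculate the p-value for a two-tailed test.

For z = -1.59:
p = 2×P(Z > |-1.59|) = 2×(1 - Φ(1.59)) = 0.1118

Answer: p-value ≈ 0.1118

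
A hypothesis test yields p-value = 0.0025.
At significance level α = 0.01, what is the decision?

Compare p-value to α:
0.0025 < 0.01
Decision: reject H₀

Answer: reject H₀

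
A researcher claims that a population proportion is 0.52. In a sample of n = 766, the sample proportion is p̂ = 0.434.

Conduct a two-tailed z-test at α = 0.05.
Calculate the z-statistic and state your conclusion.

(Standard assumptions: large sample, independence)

Answer: z = -4.7643, reject H₀

Derivation:
H₀: p = 0.52, H₁: p ≠ 0.52
Standard error: SE = √(p₀(1-p₀)/n) = √(0.52×0.48/766) = 0.018051
z-statistic: z = (p̂ - p₀)/SE = (0.434 - 0.52)/0.018051 = -4.7643
Critical value: z_0.025 = ±1.960
p-value < 0.0001
Decision: reject H₀ at α = 0.05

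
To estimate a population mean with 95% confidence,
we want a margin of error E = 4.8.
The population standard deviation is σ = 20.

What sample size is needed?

Answer: n = 67

Derivation:
z_0.025 = 1.960
n = (z×σ/E)² = (1.960×20/4.8)²
n = 66.6944
Round up: n = 67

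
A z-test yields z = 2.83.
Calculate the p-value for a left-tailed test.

Answer: p-value ≈ 0.9977

Derivation:
For z = 2.83:
p = P(Z < 2.83) = Φ(2.83) = 0.9977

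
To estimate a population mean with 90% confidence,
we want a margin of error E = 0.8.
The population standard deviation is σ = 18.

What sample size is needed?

Answer: n = 1370

Derivation:
z_0.05 = 1.645
n = (z×σ/E)² = (1.645×18/0.8)²
n = 1369.9252
Round up: n = 1370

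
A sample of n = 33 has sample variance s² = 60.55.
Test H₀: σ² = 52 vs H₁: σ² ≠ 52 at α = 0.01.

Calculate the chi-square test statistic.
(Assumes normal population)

df = n - 1 = 32
χ² = (n-1)s²/σ₀² = 32×60.55/52 = 37.2615
Critical values: χ²_{0.995,32} = 15.134, χ²_{0.005,32} = 56.328
Rejection region: χ² < 15.134 or χ² > 56.328
Decision: fail to reject H₀

Answer: χ² = 37.2615, fail to reject H₀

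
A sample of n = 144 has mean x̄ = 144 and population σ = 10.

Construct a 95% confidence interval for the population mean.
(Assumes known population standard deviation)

Answer: (142.3667, 145.6333)

Derivation:
Confidence level: 95%, α = 0.05
z_0.025 = 1.960
SE = σ/√n = 10/√144 = 0.8333
Margin of error = 1.960 × 0.8333 = 1.6333
CI: x̄ ± margin = 144 ± 1.6333
CI: (142.3667, 145.6333)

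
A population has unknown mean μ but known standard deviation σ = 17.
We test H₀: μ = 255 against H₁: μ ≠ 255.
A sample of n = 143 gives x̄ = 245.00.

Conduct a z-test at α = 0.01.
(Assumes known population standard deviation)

Answer: z = -7.0343, reject H₀

Derivation:
Standard error: SE = σ/√n = 17/√143 = 1.4216
z-statistic: z = (x̄ - μ₀)/SE = (245.00 - 255)/1.4216 = -7.0343
Critical value: ±2.576
p-value < 0.0001
Decision: reject H₀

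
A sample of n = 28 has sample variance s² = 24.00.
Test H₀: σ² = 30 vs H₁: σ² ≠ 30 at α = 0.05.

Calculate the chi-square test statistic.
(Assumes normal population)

df = n - 1 = 27
χ² = (n-1)s²/σ₀² = 27×24.00/30 = 21.6000
Critical values: χ²_{0.975,27} = 14.573, χ²_{0.025,27} = 43.195
Rejection region: χ² < 14.573 or χ² > 43.195
Decision: fail to reject H₀

Answer: χ² = 21.6000, fail to reject H₀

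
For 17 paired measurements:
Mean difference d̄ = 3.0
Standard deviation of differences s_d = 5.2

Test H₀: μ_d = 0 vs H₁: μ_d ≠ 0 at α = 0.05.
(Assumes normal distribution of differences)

Answer: t = 2.3787, reject H₀

Derivation:
df = n - 1 = 16
SE = s_d/√n = 5.2/√17 = 1.2612
t = d̄/SE = 3.0/1.2612 = 2.3787
Critical value: t_{0.025,16} = ±2.120
p-value ≈ 0.0302
Decision: reject H₀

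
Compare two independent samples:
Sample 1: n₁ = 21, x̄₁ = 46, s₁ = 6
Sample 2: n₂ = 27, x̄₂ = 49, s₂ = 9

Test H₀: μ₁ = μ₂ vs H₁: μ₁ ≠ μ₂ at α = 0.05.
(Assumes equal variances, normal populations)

Answer: t = -1.3155, fail to reject H₀

Derivation:
Pooled variance: s²_p = [20×6² + 26×9²]/(46) = 61.4348
s_p = 7.8380
SE = s_p×√(1/n₁ + 1/n₂) = 7.8380×√(1/21 + 1/27) = 2.2805
t = (x̄₁ - x̄₂)/SE = (46 - 49)/2.2805 = -1.3155
df = 46, t-critical = ±2.013
Decision: fail to reject H₀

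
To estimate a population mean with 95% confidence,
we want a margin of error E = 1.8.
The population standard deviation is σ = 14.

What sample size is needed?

Answer: n = 233

Derivation:
z_0.025 = 1.960
n = (z×σ/E)² = (1.960×14/1.8)²
n = 232.3931
Round up: n = 233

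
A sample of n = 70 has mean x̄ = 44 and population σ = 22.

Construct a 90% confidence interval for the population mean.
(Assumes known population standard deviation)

Answer: (39.6745, 48.3255)

Derivation:
Confidence level: 90%, α = 0.1
z_0.05 = 1.645
SE = σ/√n = 22/√70 = 2.6295
Margin of error = 1.645 × 2.6295 = 4.3255
CI: x̄ ± margin = 44 ± 4.3255
CI: (39.6745, 48.3255)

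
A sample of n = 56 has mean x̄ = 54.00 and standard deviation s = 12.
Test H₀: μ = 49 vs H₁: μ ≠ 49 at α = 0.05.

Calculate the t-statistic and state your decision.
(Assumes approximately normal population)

df = n - 1 = 55
SE = s/√n = 12/√56 = 1.6036
t = (x̄ - μ₀)/SE = (54.00 - 49)/1.6036 = 3.1180
Critical value: t_{0.025,55} = ±2.004
p-value ≈ 0.0029
Decision: reject H₀

Answer: t = 3.1180, reject H₀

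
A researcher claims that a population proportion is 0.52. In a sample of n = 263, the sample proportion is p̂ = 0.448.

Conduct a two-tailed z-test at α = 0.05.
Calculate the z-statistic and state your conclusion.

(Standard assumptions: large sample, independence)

Answer: z = -2.3371, reject H₀

Derivation:
H₀: p = 0.52, H₁: p ≠ 0.52
Standard error: SE = √(p₀(1-p₀)/n) = √(0.52×0.48/263) = 0.030807
z-statistic: z = (p̂ - p₀)/SE = (0.448 - 0.52)/0.030807 = -2.3371
Critical value: z_0.025 = ±1.960
p-value = 0.0194
Decision: reject H₀ at α = 0.05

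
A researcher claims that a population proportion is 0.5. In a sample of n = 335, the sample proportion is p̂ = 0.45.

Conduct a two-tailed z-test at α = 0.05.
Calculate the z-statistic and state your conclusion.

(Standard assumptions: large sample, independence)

Answer: z = -1.8303, fail to reject H₀

Derivation:
H₀: p = 0.5, H₁: p ≠ 0.5
Standard error: SE = √(p₀(1-p₀)/n) = √(0.5×0.5/335) = 0.027318
z-statistic: z = (p̂ - p₀)/SE = (0.45 - 0.5)/0.027318 = -1.8303
Critical value: z_0.025 = ±1.960
p-value = 0.0672
Decision: fail to reject H₀ at α = 0.05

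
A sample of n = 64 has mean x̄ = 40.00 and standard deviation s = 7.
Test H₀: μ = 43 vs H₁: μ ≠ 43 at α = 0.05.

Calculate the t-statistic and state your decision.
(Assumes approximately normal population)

Answer: t = -3.4286, reject H₀

Derivation:
df = n - 1 = 63
SE = s/√n = 7/√64 = 0.8750
t = (x̄ - μ₀)/SE = (40.00 - 43)/0.8750 = -3.4286
Critical value: t_{0.025,63} = ±1.998
p-value ≈ 0.0011
Decision: reject H₀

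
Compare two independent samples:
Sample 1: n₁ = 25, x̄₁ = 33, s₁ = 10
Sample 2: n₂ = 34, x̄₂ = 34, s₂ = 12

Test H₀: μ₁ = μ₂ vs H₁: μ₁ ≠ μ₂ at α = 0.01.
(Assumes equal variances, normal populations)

Pooled variance: s²_p = [24×10² + 33×12²]/(57) = 125.4737
s_p = 11.2015
SE = s_p×√(1/n₁ + 1/n₂) = 11.2015×√(1/25 + 1/34) = 2.9512
t = (x̄₁ - x̄₂)/SE = (33 - 34)/2.9512 = -0.3388
df = 57, t-critical = ±2.665
Decision: fail to reject H₀

Answer: t = -0.3388, fail to reject H₀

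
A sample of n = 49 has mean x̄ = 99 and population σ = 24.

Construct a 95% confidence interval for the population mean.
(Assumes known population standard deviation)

Confidence level: 95%, α = 0.05
z_0.025 = 1.960
SE = σ/√n = 24/√49 = 3.4286
Margin of error = 1.960 × 3.4286 = 6.7201
CI: x̄ ± margin = 99 ± 6.7201
CI: (92.2799, 105.7201)

Answer: (92.2799, 105.7201)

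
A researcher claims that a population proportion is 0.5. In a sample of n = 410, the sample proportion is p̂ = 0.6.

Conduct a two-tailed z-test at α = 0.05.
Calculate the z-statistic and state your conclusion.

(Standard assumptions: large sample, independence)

Answer: z = 4.0497, reject H₀

Derivation:
H₀: p = 0.5, H₁: p ≠ 0.5
Standard error: SE = √(p₀(1-p₀)/n) = √(0.5×0.5/410) = 0.024693
z-statistic: z = (p̂ - p₀)/SE = (0.6 - 0.5)/0.024693 = 4.0497
Critical value: z_0.025 = ±1.960
p-value = 0.0001
Decision: reject H₀ at α = 0.05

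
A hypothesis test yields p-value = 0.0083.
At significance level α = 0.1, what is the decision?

Compare p-value to α:
0.0083 < 0.1
Decision: reject H₀

Answer: reject H₀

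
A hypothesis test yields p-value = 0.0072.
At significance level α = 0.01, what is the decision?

Answer: reject H₀

Derivation:
Compare p-value to α:
0.0072 < 0.01
Decision: reject H₀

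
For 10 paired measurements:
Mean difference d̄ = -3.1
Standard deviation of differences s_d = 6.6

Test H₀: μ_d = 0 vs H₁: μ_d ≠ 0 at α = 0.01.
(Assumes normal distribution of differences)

df = n - 1 = 9
SE = s_d/√n = 6.6/√10 = 2.0871
t = d̄/SE = -3.1/2.0871 = -1.4853
Critical value: t_{0.005,9} = ±3.250
p-value ≈ 0.1716
Decision: fail to reject H₀

Answer: t = -1.4853, fail to reject H₀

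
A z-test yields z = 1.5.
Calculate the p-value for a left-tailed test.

For z = 1.5:
p = P(Z < 1.5) = Φ(1.5) = 0.9332

Answer: p-value ≈ 0.9332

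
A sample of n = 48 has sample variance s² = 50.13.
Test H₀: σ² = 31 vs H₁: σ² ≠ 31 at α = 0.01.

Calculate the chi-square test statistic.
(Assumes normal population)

df = n - 1 = 47
χ² = (n-1)s²/σ₀² = 47×50.13/31 = 76.0035
Critical values: χ²_{0.995,47} = 25.775, χ²_{0.005,47} = 75.704
Rejection region: χ² < 25.775 or χ² > 75.704
Decision: reject H₀

Answer: χ² = 76.0035, reject H₀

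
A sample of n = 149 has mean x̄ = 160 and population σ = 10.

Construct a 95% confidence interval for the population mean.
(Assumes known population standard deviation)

Confidence level: 95%, α = 0.05
z_0.025 = 1.960
SE = σ/√n = 10/√149 = 0.8192
Margin of error = 1.960 × 0.8192 = 1.6056
CI: x̄ ± margin = 160 ± 1.6056
CI: (158.3944, 161.6056)

Answer: (158.3944, 161.6056)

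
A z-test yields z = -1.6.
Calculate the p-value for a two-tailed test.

For z = -1.6:
p = 2×P(Z > |-1.6|) = 2×(1 - Φ(1.6)) = 0.1096

Answer: p-value ≈ 0.1096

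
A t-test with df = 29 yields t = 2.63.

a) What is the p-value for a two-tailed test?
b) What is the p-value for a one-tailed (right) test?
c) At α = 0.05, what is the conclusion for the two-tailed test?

Answer: a) 0.0135, b) 0.0068, c) reject H₀

Derivation:
Using t-distribution with df = 29:
a) Two-tailed: p = 2×P(T > 2.63) = 0.0135
b) One-tailed: p = P(T > 2.63) = 0.0068
c) 0.0135 < 0.05, reject H₀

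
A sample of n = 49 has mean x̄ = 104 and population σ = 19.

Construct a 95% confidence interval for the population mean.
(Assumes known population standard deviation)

Confidence level: 95%, α = 0.05
z_0.025 = 1.960
SE = σ/√n = 19/√49 = 2.7143
Margin of error = 1.960 × 2.7143 = 5.3200
CI: x̄ ± margin = 104 ± 5.3200
CI: (98.6800, 109.3200)

Answer: (98.6800, 109.3200)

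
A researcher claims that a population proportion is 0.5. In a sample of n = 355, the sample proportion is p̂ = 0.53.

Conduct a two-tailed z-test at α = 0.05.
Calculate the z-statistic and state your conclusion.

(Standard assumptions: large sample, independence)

H₀: p = 0.5, H₁: p ≠ 0.5
Standard error: SE = √(p₀(1-p₀)/n) = √(0.5×0.5/355) = 0.026537
z-statistic: z = (p̂ - p₀)/SE = (0.53 - 0.5)/0.026537 = 1.1305
Critical value: z_0.025 = ±1.960
p-value = 0.2583
Decision: fail to reject H₀ at α = 0.05

Answer: z = 1.1305, fail to reject H₀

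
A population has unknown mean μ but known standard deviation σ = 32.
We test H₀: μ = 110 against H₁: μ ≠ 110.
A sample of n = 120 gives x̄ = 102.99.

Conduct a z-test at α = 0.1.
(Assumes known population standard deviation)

Answer: z = -2.3997, reject H₀

Derivation:
Standard error: SE = σ/√n = 32/√120 = 2.9212
z-statistic: z = (x̄ - μ₀)/SE = (102.99 - 110)/2.9212 = -2.3997
Critical value: ±1.645
p-value = 0.0164
Decision: reject H₀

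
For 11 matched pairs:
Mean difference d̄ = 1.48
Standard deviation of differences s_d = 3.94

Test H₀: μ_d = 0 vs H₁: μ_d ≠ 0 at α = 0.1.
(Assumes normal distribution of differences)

Answer: t = 1.2458, fail to reject H₀

Derivation:
df = n - 1 = 10
SE = s_d/√n = 3.94/√11 = 1.1880
t = d̄/SE = 1.48/1.1880 = 1.2458
Critical value: t_{0.05,10} = ±1.812
p-value ≈ 0.2412
Decision: fail to reject H₀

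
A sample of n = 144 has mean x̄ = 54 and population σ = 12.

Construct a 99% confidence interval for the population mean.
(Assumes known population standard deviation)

Answer: (51.4240, 56.5760)

Derivation:
Confidence level: 99%, α = 0.01
z_0.005 = 2.576
SE = σ/√n = 12/√144 = 1.0000
Margin of error = 2.576 × 1.0000 = 2.5760
CI: x̄ ± margin = 54 ± 2.5760
CI: (51.4240, 56.5760)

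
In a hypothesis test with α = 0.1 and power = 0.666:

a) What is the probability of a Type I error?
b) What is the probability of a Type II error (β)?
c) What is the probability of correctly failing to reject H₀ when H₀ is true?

Answer: a) 0.1, b) 0.334, c) 0.9

Derivation:
a) Type I error probability = α = 0.1
b) Power = P(reject H₀ | H₁ true) = 1 - β = 0.666, so Type II error probability = β = 1 - Power = 0.334
c) P(fail to reject H₀ | H₀ true) = 1 - α = 0.9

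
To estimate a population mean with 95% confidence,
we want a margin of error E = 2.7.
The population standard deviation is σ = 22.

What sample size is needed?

z_0.025 = 1.960
n = (z×σ/E)² = (1.960×22/2.7)²
n = 255.0527
Round up: n = 256

Answer: n = 256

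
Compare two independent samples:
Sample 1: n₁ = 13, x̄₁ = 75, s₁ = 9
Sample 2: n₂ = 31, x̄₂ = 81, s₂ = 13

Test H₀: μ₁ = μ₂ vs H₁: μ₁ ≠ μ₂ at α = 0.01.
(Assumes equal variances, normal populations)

Pooled variance: s²_p = [12×9² + 30×13²]/(42) = 143.8571
s_p = 11.9940
SE = s_p×√(1/n₁ + 1/n₂) = 11.9940×√(1/13 + 1/31) = 3.9631
t = (x̄₁ - x̄₂)/SE = (75 - 81)/3.9631 = -1.5140
df = 42, t-critical = ±2.698
Decision: fail to reject H₀

Answer: t = -1.5140, fail to reject H₀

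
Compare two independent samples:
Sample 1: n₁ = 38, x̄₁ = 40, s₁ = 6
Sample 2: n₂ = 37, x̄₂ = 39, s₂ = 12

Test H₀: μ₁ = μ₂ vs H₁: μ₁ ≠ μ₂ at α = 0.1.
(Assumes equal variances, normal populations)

Answer: t = 0.4583, fail to reject H₀

Derivation:
Pooled variance: s²_p = [37×6² + 36×12²]/(73) = 89.2603
s_p = 9.4478
SE = s_p×√(1/n₁ + 1/n₂) = 9.4478×√(1/38 + 1/37) = 2.1821
t = (x̄₁ - x̄₂)/SE = (40 - 39)/2.1821 = 0.4583
df = 73, t-critical = ±1.666
Decision: fail to reject H₀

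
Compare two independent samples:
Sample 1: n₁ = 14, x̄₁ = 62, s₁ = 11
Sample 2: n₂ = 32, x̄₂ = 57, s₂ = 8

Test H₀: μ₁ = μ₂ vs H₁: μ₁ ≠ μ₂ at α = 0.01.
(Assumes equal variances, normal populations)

Pooled variance: s²_p = [13×11² + 31×8²]/(44) = 80.8409
s_p = 8.9912
SE = s_p×√(1/n₁ + 1/n₂) = 8.9912×√(1/14 + 1/32) = 2.8811
t = (x̄₁ - x̄₂)/SE = (62 - 57)/2.8811 = 1.7354
df = 44, t-critical = ±2.692
Decision: fail to reject H₀

Answer: t = 1.7354, fail to reject H₀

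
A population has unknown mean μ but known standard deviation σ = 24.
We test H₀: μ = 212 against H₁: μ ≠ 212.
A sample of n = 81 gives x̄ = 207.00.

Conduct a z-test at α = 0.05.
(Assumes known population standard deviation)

Answer: z = -1.8750, fail to reject H₀

Derivation:
Standard error: SE = σ/√n = 24/√81 = 2.6667
z-statistic: z = (x̄ - μ₀)/SE = (207.00 - 212)/2.6667 = -1.8750
Critical value: ±1.960
p-value = 0.0608
Decision: fail to reject H₀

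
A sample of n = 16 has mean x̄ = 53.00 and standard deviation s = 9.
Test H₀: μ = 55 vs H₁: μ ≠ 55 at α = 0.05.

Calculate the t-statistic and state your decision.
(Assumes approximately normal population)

Answer: t = -0.8889, fail to reject H₀

Derivation:
df = n - 1 = 15
SE = s/√n = 9/√16 = 2.2500
t = (x̄ - μ₀)/SE = (53.00 - 55)/2.2500 = -0.8889
Critical value: t_{0.025,15} = ±2.131
p-value ≈ 0.3881
Decision: fail to reject H₀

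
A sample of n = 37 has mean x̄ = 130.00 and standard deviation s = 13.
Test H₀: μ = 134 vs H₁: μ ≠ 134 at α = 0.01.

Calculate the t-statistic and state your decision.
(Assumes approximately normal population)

df = n - 1 = 36
SE = s/√n = 13/√37 = 2.1372
t = (x̄ - μ₀)/SE = (130.00 - 134)/2.1372 = -1.8716
Critical value: t_{0.005,36} = ±2.719
p-value ≈ 0.0694
Decision: fail to reject H₀

Answer: t = -1.8716, fail to reject H₀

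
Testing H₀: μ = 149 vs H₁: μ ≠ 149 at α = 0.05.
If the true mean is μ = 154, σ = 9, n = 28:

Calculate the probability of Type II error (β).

SE = σ/√n = 9/√28 = 1.7008
Critical values: μ₀ ± z_0.025×SE = 149 ± 1.960×1.7008
Acceptance region: (145.6664, 152.3336)
Under H₁ (μ = 154): z_high = (152.3336 - 154)/1.7008 = -0.9798, z_low = (145.6664 - 154)/1.7008 = -4.8998
β = P(not reject | H₁) = Φ(-0.9798) - Φ(-4.8998) ≈ 0.1636

Answer: β ≈ 0.1636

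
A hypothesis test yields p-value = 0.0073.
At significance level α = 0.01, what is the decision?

Compare p-value to α:
0.0073 < 0.01
Decision: reject H₀

Answer: reject H₀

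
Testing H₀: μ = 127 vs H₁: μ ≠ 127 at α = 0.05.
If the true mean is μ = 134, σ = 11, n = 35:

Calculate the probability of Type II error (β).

Answer: β ≈ 0.0355

Derivation:
SE = σ/√n = 11/√35 = 1.8593
Critical values: μ₀ ± z_0.025×SE = 127 ± 1.960×1.8593
Acceptance region: (123.3558, 130.6442)
Under H₁ (μ = 134): z_high = (130.6442 - 134)/1.8593 = -1.8049, z_low = (123.3558 - 134)/1.8593 = -5.7248
β = P(not reject | H₁) = Φ(-1.8049) - Φ(-5.7248) ≈ 0.0355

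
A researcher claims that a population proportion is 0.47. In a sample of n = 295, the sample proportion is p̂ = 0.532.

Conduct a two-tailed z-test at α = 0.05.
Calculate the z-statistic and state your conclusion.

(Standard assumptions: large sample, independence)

H₀: p = 0.47, H₁: p ≠ 0.47
Standard error: SE = √(p₀(1-p₀)/n) = √(0.47×0.53/295) = 0.029059
z-statistic: z = (p̂ - p₀)/SE = (0.532 - 0.47)/0.029059 = 2.1336
Critical value: z_0.025 = ±1.960
p-value = 0.0329
Decision: reject H₀ at α = 0.05

Answer: z = 2.1336, reject H₀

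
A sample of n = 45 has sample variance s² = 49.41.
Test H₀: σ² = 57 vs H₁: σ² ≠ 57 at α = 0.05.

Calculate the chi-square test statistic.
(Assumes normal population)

Answer: χ² = 38.1411, fail to reject H₀

Derivation:
df = n - 1 = 44
χ² = (n-1)s²/σ₀² = 44×49.41/57 = 38.1411
Critical values: χ²_{0.975,44} = 27.575, χ²_{0.025,44} = 64.201
Rejection region: χ² < 27.575 or χ² > 64.201
Decision: fail to reject H₀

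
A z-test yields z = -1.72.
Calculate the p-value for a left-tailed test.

Answer: p-value ≈ 0.0427

Derivation:
For z = -1.72:
p = P(Z < -1.72) = Φ(-1.72) = 0.0427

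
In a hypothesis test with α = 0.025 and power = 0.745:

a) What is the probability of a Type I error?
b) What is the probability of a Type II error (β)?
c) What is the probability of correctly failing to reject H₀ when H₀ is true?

Answer: a) 0.025, b) 0.255, c) 0.975

Derivation:
a) Type I error probability = α = 0.025
b) Power = P(reject H₀ | H₁ true) = 1 - β = 0.745, so Type II error probability = β = 1 - Power = 0.255
c) P(fail to reject H₀ | H₀ true) = 1 - α = 0.975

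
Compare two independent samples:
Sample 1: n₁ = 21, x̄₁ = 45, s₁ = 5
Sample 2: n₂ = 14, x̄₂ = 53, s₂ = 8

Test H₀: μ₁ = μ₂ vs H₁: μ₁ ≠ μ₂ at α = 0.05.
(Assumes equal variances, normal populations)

Pooled variance: s²_p = [20×5² + 13×8²]/(33) = 40.3636
s_p = 6.3532
SE = s_p×√(1/n₁ + 1/n₂) = 6.3532×√(1/21 + 1/14) = 2.1921
t = (x̄₁ - x̄₂)/SE = (45 - 53)/2.1921 = -3.6495
df = 33, t-critical = ±2.035
Decision: reject H₀

Answer: t = -3.6495, reject H₀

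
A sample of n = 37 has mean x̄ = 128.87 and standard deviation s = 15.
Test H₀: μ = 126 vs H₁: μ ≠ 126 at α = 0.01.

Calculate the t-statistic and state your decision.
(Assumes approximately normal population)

df = n - 1 = 36
SE = s/√n = 15/√37 = 2.4660
t = (x̄ - μ₀)/SE = (128.87 - 126)/2.4660 = 1.1638
Critical value: t_{0.005,36} = ±2.719
p-value ≈ 0.2522
Decision: fail to reject H₀

Answer: t = 1.1638, fail to reject H₀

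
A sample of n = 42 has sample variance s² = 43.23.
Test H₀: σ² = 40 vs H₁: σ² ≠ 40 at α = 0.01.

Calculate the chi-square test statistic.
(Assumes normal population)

df = n - 1 = 41
χ² = (n-1)s²/σ₀² = 41×43.23/40 = 44.3107
Critical values: χ²_{0.995,41} = 21.421, χ²_{0.005,41} = 68.053
Rejection region: χ² < 21.421 or χ² > 68.053
Decision: fail to reject H₀

Answer: χ² = 44.3107, fail to reject H₀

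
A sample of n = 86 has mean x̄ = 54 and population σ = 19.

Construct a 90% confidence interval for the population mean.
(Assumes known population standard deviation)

Answer: (50.6297, 57.3703)

Derivation:
Confidence level: 90%, α = 0.1
z_0.05 = 1.645
SE = σ/√n = 19/√86 = 2.0488
Margin of error = 1.645 × 2.0488 = 3.3703
CI: x̄ ± margin = 54 ± 3.3703
CI: (50.6297, 57.3703)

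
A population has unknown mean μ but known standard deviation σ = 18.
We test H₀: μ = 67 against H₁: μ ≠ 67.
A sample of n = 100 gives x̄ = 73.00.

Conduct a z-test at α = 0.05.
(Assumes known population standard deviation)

Answer: z = 3.3333, reject H₀

Derivation:
Standard error: SE = σ/√n = 18/√100 = 1.8000
z-statistic: z = (x̄ - μ₀)/SE = (73.00 - 67)/1.8000 = 3.3333
Critical value: ±1.960
p-value = 0.0009
Decision: reject H₀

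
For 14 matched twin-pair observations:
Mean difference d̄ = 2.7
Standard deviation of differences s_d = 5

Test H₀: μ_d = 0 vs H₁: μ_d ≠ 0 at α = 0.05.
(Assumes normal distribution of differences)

df = n - 1 = 13
SE = s_d/√n = 5/√14 = 1.3363
t = d̄/SE = 2.7/1.3363 = 2.0205
Critical value: t_{0.025,13} = ±2.160
p-value ≈ 0.0644
Decision: fail to reject H₀

Answer: t = 2.0205, fail to reject H₀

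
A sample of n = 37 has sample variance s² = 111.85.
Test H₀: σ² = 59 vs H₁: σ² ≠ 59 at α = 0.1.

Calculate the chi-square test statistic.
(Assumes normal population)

df = n - 1 = 36
χ² = (n-1)s²/σ₀² = 36×111.85/59 = 68.2475
Critical values: χ²_{0.95,36} = 23.269, χ²_{0.05,36} = 50.998
Rejection region: χ² < 23.269 or χ² > 50.998
Decision: reject H₀

Answer: χ² = 68.2475, reject H₀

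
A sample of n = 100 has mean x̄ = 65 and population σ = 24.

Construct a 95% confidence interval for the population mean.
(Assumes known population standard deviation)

Answer: (60.2960, 69.7040)

Derivation:
Confidence level: 95%, α = 0.05
z_0.025 = 1.960
SE = σ/√n = 24/√100 = 2.4000
Margin of error = 1.960 × 2.4000 = 4.7040
CI: x̄ ± margin = 65 ± 4.7040
CI: (60.2960, 69.7040)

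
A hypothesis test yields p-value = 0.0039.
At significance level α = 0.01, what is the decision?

Answer: reject H₀

Derivation:
Compare p-value to α:
0.0039 < 0.01
Decision: reject H₀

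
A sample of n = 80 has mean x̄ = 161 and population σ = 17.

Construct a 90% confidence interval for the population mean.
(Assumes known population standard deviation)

Confidence level: 90%, α = 0.1
z_0.05 = 1.645
SE = σ/√n = 17/√80 = 1.9007
Margin of error = 1.645 × 1.9007 = 3.1267
CI: x̄ ± margin = 161 ± 3.1267
CI: (157.8733, 164.1267)

Answer: (157.8733, 164.1267)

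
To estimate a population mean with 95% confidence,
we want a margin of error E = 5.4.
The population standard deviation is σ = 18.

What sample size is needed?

Answer: n = 43

Derivation:
z_0.025 = 1.960
n = (z×σ/E)² = (1.960×18/5.4)²
n = 42.6844
Round up: n = 43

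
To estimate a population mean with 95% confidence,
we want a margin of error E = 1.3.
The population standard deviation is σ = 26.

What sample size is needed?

Answer: n = 1537

Derivation:
z_0.025 = 1.960
n = (z×σ/E)² = (1.960×26/1.3)²
n = 1536.6400
Round up: n = 1537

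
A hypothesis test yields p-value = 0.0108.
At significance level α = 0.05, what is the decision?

Compare p-value to α:
0.0108 < 0.05
Decision: reject H₀

Answer: reject H₀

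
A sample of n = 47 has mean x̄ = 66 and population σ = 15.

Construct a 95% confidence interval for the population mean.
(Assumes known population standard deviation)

Answer: (61.7115, 70.2885)

Derivation:
Confidence level: 95%, α = 0.05
z_0.025 = 1.960
SE = σ/√n = 15/√47 = 2.1880
Margin of error = 1.960 × 2.1880 = 4.2885
CI: x̄ ± margin = 66 ± 4.2885
CI: (61.7115, 70.2885)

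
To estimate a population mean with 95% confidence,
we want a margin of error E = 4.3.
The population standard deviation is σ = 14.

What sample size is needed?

z_0.025 = 1.960
n = (z×σ/E)² = (1.960×14/4.3)²
n = 40.7222
Round up: n = 41

Answer: n = 41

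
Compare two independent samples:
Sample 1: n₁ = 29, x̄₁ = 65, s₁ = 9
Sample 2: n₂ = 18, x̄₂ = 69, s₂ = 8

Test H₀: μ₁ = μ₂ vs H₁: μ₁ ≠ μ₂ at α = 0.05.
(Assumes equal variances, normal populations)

Pooled variance: s²_p = [28×9² + 17×8²]/(45) = 74.5778
s_p = 8.6358
SE = s_p×√(1/n₁ + 1/n₂) = 8.6358×√(1/29 + 1/18) = 2.5913
t = (x̄₁ - x̄₂)/SE = (65 - 69)/2.5913 = -1.5436
df = 45, t-critical = ±2.014
Decision: fail to reject H₀

Answer: t = -1.5436, fail to reject H₀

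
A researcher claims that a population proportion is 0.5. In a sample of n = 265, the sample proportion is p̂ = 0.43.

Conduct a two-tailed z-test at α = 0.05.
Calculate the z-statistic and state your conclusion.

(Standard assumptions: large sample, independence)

H₀: p = 0.5, H₁: p ≠ 0.5
Standard error: SE = √(p₀(1-p₀)/n) = √(0.5×0.5/265) = 0.030715
z-statistic: z = (p̂ - p₀)/SE = (0.43 - 0.5)/0.030715 = -2.2790
Critical value: z_0.025 = ±1.960
p-value = 0.0227
Decision: reject H₀ at α = 0.05

Answer: z = -2.2790, reject H₀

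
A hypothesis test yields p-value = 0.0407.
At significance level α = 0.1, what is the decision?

Compare p-value to α:
0.0407 < 0.1
Decision: reject H₀

Answer: reject H₀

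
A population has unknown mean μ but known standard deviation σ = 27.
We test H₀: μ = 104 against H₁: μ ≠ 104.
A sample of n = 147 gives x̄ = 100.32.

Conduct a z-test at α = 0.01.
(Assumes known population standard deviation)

Answer: z = -1.6525, fail to reject H₀

Derivation:
Standard error: SE = σ/√n = 27/√147 = 2.2269
z-statistic: z = (x̄ - μ₀)/SE = (100.32 - 104)/2.2269 = -1.6525
Critical value: ±2.576
p-value = 0.0984
Decision: fail to reject H₀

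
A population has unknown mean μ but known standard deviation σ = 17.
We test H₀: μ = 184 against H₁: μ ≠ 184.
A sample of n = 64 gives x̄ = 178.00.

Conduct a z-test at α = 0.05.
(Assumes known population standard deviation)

Answer: z = -2.8235, reject H₀

Derivation:
Standard error: SE = σ/√n = 17/√64 = 2.1250
z-statistic: z = (x̄ - μ₀)/SE = (178.00 - 184)/2.1250 = -2.8235
Critical value: ±1.960
p-value = 0.0048
Decision: reject H₀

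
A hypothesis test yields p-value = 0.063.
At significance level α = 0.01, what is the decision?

Compare p-value to α:
0.063 ≥ 0.01
Decision: fail to reject H₀

Answer: fail to reject H₀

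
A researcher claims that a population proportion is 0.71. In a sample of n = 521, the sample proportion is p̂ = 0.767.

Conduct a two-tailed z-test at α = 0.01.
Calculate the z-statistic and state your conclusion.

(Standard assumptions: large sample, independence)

Answer: z = 2.8672, reject H₀

Derivation:
H₀: p = 0.71, H₁: p ≠ 0.71
Standard error: SE = √(p₀(1-p₀)/n) = √(0.71×0.29/521) = 0.019880
z-statistic: z = (p̂ - p₀)/SE = (0.767 - 0.71)/0.019880 = 2.8672
Critical value: z_0.005 = ±2.576
p-value = 0.0041
Decision: reject H₀ at α = 0.01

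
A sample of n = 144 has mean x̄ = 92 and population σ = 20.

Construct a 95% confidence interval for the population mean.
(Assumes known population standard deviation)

Confidence level: 95%, α = 0.05
z_0.025 = 1.960
SE = σ/√n = 20/√144 = 1.6667
Margin of error = 1.960 × 1.6667 = 3.2667
CI: x̄ ± margin = 92 ± 3.2667
CI: (88.7333, 95.2667)

Answer: (88.7333, 95.2667)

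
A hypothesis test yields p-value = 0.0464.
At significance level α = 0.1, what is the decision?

Compare p-value to α:
0.0464 < 0.1
Decision: reject H₀

Answer: reject H₀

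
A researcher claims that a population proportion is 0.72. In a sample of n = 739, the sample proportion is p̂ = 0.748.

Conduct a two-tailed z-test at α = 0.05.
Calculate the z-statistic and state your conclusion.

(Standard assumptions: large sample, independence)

H₀: p = 0.72, H₁: p ≠ 0.72
Standard error: SE = √(p₀(1-p₀)/n) = √(0.72×0.28/739) = 0.016517
z-statistic: z = (p̂ - p₀)/SE = (0.748 - 0.72)/0.016517 = 1.6952
Critical value: z_0.025 = ±1.960
p-value = 0.0900
Decision: fail to reject H₀ at α = 0.05

Answer: z = 1.6952, fail to reject H₀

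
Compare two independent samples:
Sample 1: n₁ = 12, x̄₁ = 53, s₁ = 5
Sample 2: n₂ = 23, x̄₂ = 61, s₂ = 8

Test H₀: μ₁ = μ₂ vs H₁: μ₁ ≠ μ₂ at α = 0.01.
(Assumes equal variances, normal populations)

Pooled variance: s²_p = [11×5² + 22×8²]/(33) = 51.0000
s_p = 7.1414
SE = s_p×√(1/n₁ + 1/n₂) = 7.1414×√(1/12 + 1/23) = 2.5431
t = (x̄₁ - x̄₂)/SE = (53 - 61)/2.5431 = -3.1458
df = 33, t-critical = ±2.733
Decision: reject H₀

Answer: t = -3.1458, reject H₀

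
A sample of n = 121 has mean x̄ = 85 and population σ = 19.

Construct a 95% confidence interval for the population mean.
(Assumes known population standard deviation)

Answer: (81.6145, 88.3855)

Derivation:
Confidence level: 95%, α = 0.05
z_0.025 = 1.960
SE = σ/√n = 19/√121 = 1.7273
Margin of error = 1.960 × 1.7273 = 3.3855
CI: x̄ ± margin = 85 ± 3.3855
CI: (81.6145, 88.3855)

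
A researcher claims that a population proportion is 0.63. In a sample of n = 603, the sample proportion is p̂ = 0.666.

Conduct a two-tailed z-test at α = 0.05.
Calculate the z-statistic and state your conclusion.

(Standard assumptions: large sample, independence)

H₀: p = 0.63, H₁: p ≠ 0.63
Standard error: SE = √(p₀(1-p₀)/n) = √(0.63×0.37/603) = 0.019661
z-statistic: z = (p̂ - p₀)/SE = (0.666 - 0.63)/0.019661 = 1.8310
Critical value: z_0.025 = ±1.960
p-value = 0.0671
Decision: fail to reject H₀ at α = 0.05

Answer: z = 1.8310, fail to reject H₀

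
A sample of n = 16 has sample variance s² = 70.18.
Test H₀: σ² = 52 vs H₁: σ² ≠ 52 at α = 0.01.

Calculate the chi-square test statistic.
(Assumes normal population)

df = n - 1 = 15
χ² = (n-1)s²/σ₀² = 15×70.18/52 = 20.2442
Critical values: χ²_{0.995,15} = 4.601, χ²_{0.005,15} = 32.801
Rejection region: χ² < 4.601 or χ² > 32.801
Decision: fail to reject H₀

Answer: χ² = 20.2442, fail to reject H₀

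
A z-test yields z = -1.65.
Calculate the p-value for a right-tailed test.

Answer: p-value ≈ 0.9505

Derivation:
For z = -1.65:
p = P(Z > -1.65) = 1 - Φ(-1.65) = 0.9505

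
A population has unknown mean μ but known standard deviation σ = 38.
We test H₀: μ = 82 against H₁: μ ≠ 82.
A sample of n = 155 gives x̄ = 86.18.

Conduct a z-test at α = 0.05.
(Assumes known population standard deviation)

Answer: z = 1.3695, fail to reject H₀

Derivation:
Standard error: SE = σ/√n = 38/√155 = 3.0522
z-statistic: z = (x̄ - μ₀)/SE = (86.18 - 82)/3.0522 = 1.3695
Critical value: ±1.960
p-value = 0.1708
Decision: fail to reject H₀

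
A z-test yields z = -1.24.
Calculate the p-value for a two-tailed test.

Answer: p-value ≈ 0.2150

Derivation:
For z = -1.24:
p = 2×P(Z > |-1.24|) = 2×(1 - Φ(1.24)) = 0.2150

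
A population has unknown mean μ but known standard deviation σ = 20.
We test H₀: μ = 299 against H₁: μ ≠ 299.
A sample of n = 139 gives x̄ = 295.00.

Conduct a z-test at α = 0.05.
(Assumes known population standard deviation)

Answer: z = -2.3579, reject H₀

Derivation:
Standard error: SE = σ/√n = 20/√139 = 1.6964
z-statistic: z = (x̄ - μ₀)/SE = (295.00 - 299)/1.6964 = -2.3579
Critical value: ±1.960
p-value = 0.0184
Decision: reject H₀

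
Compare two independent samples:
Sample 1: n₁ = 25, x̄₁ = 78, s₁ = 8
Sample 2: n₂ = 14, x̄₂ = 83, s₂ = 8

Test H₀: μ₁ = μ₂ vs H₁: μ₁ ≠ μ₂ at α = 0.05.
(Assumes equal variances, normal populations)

Answer: t = -1.8723, fail to reject H₀

Derivation:
Pooled variance: s²_p = [24×8² + 13×8²]/(37) = 64.0000
s_p = 8.0000
SE = s_p×√(1/n₁ + 1/n₂) = 8.0000×√(1/25 + 1/14) = 2.6705
t = (x̄₁ - x̄₂)/SE = (78 - 83)/2.6705 = -1.8723
df = 37, t-critical = ±2.026
Decision: fail to reject H₀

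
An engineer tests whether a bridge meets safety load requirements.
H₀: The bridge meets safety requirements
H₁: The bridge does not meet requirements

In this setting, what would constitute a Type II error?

Answer: Declaring an unsafe bridge to be safe

Derivation:
Type I error (α): Rejecting H₀ when H₀ is true
Type II error (β): Failing to reject H₀ when H₁ is true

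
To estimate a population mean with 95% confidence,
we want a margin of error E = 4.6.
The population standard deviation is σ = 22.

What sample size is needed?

Answer: n = 88

Derivation:
z_0.025 = 1.960
n = (z×σ/E)² = (1.960×22/4.6)²
n = 87.8702
Round up: n = 88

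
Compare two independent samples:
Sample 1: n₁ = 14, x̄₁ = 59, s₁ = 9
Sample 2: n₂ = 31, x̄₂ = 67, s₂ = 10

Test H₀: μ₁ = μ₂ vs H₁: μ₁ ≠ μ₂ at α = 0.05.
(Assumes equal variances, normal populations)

Pooled variance: s²_p = [13×9² + 30×10²]/(43) = 94.2558
s_p = 9.7085
SE = s_p×√(1/n₁ + 1/n₂) = 9.7085×√(1/14 + 1/31) = 3.1262
t = (x̄₁ - x̄₂)/SE = (59 - 67)/3.1262 = -2.5590
df = 43, t-critical = ±2.017
Decision: reject H₀

Answer: t = -2.5590, reject H₀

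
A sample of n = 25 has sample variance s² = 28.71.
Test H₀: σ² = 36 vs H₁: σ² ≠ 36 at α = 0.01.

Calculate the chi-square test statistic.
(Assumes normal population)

Answer: χ² = 19.1400, fail to reject H₀

Derivation:
df = n - 1 = 24
χ² = (n-1)s²/σ₀² = 24×28.71/36 = 19.1400
Critical values: χ²_{0.995,24} = 9.886, χ²_{0.005,24} = 45.559
Rejection region: χ² < 9.886 or χ² > 45.559
Decision: fail to reject H₀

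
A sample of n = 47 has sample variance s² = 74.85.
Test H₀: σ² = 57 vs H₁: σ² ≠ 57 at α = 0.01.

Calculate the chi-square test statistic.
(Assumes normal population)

df = n - 1 = 46
χ² = (n-1)s²/σ₀² = 46×74.85/57 = 60.4053
Critical values: χ²_{0.995,46} = 25.041, χ²_{0.005,46} = 74.437
Rejection region: χ² < 25.041 or χ² > 74.437
Decision: fail to reject H₀

Answer: χ² = 60.4053, fail to reject H₀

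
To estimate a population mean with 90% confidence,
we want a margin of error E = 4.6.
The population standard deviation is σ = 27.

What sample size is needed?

Answer: n = 94

Derivation:
z_0.05 = 1.645
n = (z×σ/E)² = (1.645×27/4.6)²
n = 93.2274
Round up: n = 94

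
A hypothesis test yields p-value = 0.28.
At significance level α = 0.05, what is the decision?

Compare p-value to α:
0.28 ≥ 0.05
Decision: fail to reject H₀

Answer: fail to reject H₀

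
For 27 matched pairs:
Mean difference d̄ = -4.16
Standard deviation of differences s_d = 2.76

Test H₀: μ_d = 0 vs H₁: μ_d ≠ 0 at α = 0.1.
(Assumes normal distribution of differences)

Answer: t = -7.8313, reject H₀

Derivation:
df = n - 1 = 26
SE = s_d/√n = 2.76/√27 = 0.5312
t = d̄/SE = -4.16/0.5312 = -7.8313
Critical value: t_{0.05,26} = ±1.706
p-value < 0.0001
Decision: reject H₀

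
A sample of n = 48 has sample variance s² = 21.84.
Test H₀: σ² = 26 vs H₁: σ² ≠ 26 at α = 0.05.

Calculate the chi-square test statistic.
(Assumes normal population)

df = n - 1 = 47
χ² = (n-1)s²/σ₀² = 47×21.84/26 = 39.4800
Critical values: χ²_{0.975,47} = 29.956, χ²_{0.025,47} = 67.821
Rejection region: χ² < 29.956 or χ² > 67.821
Decision: fail to reject H₀

Answer: χ² = 39.4800, fail to reject H₀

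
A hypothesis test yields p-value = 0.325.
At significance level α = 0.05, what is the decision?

Answer: fail to reject H₀

Derivation:
Compare p-value to α:
0.325 ≥ 0.05
Decision: fail to reject H₀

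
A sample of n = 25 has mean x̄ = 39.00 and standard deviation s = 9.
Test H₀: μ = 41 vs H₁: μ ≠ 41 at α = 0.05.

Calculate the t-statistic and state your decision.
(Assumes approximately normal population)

Answer: t = -1.1111, fail to reject H₀

Derivation:
df = n - 1 = 24
SE = s/√n = 9/√25 = 1.8000
t = (x̄ - μ₀)/SE = (39.00 - 41)/1.8000 = -1.1111
Critical value: t_{0.025,24} = ±2.064
p-value ≈ 0.2775
Decision: fail to reject H₀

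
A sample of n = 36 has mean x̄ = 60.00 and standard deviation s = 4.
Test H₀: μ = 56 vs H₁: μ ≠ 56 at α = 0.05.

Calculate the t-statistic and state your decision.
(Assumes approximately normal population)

Answer: t = 5.9997, reject H₀

Derivation:
df = n - 1 = 35
SE = s/√n = 4/√36 = 0.6667
t = (x̄ - μ₀)/SE = (60.00 - 56)/0.6667 = 5.9997
Critical value: t_{0.025,35} = ±2.030
p-value < 0.0001
Decision: reject H₀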